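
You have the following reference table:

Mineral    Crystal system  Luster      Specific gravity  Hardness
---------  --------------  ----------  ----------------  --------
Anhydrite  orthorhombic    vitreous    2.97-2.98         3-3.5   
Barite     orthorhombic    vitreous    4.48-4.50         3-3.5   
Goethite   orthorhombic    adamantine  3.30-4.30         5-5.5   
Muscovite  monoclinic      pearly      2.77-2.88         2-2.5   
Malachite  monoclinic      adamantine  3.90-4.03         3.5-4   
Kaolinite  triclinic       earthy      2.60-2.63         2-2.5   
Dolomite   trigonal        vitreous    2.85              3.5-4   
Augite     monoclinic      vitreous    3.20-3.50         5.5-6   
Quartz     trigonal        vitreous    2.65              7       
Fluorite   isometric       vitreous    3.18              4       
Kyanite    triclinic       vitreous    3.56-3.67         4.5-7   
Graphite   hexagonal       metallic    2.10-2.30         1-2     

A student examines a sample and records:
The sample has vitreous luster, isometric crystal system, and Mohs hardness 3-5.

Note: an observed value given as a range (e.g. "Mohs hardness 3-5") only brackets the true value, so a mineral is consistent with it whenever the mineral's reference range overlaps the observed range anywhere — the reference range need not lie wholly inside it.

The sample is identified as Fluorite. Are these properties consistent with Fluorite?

Vitreous luster — is consistent with Fluorite (vitreous luster).
Isometric crystal system — is consistent with Fluorite (isometric system).
Mohs hardness 3-5 — is consistent with Fluorite (hardness 4).
Every observed property is compatible with the reference values for Fluorite.

Yes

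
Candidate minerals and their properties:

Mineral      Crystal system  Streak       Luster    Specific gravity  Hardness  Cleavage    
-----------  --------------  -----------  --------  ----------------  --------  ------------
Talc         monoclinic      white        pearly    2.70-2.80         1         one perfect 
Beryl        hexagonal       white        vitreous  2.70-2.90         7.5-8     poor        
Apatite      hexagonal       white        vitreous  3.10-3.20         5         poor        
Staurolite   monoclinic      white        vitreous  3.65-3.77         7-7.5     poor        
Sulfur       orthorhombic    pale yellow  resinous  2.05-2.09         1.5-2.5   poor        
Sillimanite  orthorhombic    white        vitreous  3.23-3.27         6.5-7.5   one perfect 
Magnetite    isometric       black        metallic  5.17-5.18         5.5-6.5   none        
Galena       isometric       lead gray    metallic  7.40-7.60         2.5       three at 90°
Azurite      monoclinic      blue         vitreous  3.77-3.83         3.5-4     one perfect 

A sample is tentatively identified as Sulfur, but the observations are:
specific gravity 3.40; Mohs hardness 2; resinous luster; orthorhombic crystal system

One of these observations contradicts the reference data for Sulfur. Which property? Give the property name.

specific gravity

Specific gravity 3.40: Sulfur has SG 2.05-2.09 — inconsistent.
Mohs hardness 2: Sulfur has hardness 1.5-2.5 — matches.
Resinous luster: Sulfur has resinous luster — matches.
Orthorhombic crystal system: Sulfur has orthorhombic system — matches.
Everything matches except the specific gravity.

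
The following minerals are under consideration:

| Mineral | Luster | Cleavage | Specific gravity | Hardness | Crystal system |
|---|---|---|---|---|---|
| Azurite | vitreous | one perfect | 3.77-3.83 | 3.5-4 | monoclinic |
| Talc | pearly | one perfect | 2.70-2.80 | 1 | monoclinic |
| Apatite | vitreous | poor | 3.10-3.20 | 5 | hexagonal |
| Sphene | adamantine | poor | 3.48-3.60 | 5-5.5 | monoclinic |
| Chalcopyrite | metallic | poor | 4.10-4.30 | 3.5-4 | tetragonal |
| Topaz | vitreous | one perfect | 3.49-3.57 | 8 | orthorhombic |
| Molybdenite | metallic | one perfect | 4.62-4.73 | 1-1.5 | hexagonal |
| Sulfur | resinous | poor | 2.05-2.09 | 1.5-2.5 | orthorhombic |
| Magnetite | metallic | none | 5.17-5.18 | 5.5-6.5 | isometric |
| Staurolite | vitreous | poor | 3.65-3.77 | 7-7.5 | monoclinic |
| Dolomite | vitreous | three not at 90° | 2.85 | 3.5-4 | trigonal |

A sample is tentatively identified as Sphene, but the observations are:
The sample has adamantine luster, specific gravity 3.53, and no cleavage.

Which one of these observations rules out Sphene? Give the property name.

cleavage

Adamantine luster: Sphene has adamantine luster — within range.
Specific gravity 3.53: Sphene has SG 3.48-3.60 — within range.
No cleavage: Sphene has cleavage poor — does not match.
Everything matches except the cleavage.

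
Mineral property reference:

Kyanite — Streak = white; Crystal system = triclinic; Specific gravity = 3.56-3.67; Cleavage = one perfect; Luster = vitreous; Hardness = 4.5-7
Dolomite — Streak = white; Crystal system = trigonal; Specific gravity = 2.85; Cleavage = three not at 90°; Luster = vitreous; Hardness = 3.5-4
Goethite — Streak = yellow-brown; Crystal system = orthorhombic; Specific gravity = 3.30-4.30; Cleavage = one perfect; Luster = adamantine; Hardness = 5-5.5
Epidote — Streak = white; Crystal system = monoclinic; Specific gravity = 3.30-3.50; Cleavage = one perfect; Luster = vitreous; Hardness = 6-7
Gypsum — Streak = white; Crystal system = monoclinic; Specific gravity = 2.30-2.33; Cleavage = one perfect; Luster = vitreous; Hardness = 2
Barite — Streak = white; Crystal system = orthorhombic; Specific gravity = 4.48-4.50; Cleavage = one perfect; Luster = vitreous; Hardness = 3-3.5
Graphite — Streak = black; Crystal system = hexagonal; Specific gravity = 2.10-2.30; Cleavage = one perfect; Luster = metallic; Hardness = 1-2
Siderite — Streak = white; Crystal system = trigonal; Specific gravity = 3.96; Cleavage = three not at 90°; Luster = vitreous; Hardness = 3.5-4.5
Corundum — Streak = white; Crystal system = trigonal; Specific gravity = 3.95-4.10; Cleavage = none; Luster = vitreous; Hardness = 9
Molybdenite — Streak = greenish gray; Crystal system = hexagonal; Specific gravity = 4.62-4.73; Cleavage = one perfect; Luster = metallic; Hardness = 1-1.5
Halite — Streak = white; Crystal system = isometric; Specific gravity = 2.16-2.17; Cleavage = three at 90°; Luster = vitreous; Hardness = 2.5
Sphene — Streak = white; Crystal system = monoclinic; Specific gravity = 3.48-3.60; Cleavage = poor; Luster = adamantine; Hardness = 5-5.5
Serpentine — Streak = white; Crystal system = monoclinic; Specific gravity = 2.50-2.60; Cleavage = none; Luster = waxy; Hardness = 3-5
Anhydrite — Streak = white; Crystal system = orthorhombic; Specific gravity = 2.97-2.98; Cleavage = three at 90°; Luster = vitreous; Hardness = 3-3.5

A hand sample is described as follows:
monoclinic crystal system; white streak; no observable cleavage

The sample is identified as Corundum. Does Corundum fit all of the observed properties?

Monoclinic crystal system — Corundum has trigonal system; a mismatch.
White streak — fits Corundum (white streak).
No observable cleavage — fits Corundum (cleavage none).
Crystal system alone is enough to reject Corundum.

No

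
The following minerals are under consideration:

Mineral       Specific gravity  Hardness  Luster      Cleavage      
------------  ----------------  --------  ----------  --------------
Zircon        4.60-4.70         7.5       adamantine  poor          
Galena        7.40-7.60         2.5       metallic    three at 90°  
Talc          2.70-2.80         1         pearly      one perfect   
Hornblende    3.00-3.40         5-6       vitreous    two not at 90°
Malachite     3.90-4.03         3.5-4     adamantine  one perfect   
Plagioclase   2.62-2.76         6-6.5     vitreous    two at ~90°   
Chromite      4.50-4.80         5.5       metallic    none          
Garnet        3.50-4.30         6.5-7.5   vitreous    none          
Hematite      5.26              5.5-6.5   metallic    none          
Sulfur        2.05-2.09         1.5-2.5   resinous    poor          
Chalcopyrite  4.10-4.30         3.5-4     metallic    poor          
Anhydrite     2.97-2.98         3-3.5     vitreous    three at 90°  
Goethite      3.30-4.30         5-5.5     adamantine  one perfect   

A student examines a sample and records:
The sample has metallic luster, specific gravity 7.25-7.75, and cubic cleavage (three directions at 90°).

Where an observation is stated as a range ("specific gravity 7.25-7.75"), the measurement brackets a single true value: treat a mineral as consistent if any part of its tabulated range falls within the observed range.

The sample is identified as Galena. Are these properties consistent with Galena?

Yes

Metallic luster — agrees with Galena (metallic luster).
Specific gravity 7.25-7.75 — agrees with Galena (SG 7.40-7.60).
Cubic cleavage (three directions at 90°) — agrees with Galena (cleavage three at 90°).
Every observed property is compatible with the reference values for Galena.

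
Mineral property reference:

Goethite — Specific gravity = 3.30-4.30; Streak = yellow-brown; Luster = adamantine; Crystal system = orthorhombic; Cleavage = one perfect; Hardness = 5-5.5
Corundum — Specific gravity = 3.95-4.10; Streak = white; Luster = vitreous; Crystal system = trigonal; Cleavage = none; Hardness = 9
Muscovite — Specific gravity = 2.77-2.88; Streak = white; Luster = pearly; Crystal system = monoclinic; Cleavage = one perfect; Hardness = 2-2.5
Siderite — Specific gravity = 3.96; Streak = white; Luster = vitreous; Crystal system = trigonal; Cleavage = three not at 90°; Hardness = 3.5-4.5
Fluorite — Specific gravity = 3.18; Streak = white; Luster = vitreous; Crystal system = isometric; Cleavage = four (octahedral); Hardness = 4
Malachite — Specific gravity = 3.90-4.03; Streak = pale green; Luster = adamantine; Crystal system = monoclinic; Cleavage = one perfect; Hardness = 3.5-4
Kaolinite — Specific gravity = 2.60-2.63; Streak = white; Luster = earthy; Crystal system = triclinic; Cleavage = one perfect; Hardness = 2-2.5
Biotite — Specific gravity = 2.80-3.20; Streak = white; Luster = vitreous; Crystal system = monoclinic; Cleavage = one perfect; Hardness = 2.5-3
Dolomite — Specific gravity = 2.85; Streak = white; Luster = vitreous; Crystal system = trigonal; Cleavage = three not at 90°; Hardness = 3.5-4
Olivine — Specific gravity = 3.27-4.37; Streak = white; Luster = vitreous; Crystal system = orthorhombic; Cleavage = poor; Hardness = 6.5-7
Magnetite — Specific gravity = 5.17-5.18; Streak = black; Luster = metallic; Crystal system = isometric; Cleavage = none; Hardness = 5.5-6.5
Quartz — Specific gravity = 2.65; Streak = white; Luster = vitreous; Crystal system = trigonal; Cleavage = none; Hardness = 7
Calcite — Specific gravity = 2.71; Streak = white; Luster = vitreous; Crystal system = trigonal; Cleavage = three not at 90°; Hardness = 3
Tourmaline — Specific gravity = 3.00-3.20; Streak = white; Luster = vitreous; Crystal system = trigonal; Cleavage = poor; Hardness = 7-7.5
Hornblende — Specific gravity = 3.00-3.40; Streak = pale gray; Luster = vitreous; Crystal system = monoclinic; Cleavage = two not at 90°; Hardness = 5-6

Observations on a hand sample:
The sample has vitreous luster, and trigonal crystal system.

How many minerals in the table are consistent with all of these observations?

6

Vitreous luster is inconsistent with Goethite, Muscovite, Malachite, Kaolinite, Magnetite.
Trigonal crystal system is inconsistent with Fluorite, Biotite, Olivine, Hornblende.
Remaining candidates: Calcite, Corundum, Dolomite, Quartz, Siderite, Tourmaline.
That is 6 minerals.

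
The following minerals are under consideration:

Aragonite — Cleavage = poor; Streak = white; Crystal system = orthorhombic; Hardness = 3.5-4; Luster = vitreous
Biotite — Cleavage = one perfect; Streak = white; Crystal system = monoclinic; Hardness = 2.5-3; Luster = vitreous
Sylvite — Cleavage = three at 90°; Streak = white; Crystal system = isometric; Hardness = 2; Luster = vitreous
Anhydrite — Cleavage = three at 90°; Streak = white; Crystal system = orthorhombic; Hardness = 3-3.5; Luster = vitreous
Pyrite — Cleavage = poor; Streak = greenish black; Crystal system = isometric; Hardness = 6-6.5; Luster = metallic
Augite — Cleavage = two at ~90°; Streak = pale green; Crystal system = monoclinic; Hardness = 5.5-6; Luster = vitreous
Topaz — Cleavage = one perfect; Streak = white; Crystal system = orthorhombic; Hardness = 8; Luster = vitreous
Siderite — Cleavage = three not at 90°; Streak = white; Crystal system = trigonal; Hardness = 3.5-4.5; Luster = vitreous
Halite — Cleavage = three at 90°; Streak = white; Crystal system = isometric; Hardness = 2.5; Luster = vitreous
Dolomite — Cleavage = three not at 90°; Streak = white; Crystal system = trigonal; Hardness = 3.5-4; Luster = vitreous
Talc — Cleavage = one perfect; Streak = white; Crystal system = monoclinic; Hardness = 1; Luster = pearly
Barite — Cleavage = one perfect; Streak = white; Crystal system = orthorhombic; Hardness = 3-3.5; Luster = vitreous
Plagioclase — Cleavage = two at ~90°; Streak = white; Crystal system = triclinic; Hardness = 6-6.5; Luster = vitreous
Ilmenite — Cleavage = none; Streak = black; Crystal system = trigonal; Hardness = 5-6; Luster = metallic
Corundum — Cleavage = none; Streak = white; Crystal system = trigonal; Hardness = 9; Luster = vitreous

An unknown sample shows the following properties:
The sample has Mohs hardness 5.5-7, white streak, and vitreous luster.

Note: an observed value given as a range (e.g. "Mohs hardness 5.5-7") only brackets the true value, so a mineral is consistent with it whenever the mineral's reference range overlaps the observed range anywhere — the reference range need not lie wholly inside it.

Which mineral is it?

Plagioclase

Mohs hardness 5.5-7 — narrows the field to Pyrite, Augite, Plagioclase, Ilmenite.
White streak — leaves Plagioclase.
Vitreous luster — every remaining candidate is consistent.
Plagioclase is the sole remaining match.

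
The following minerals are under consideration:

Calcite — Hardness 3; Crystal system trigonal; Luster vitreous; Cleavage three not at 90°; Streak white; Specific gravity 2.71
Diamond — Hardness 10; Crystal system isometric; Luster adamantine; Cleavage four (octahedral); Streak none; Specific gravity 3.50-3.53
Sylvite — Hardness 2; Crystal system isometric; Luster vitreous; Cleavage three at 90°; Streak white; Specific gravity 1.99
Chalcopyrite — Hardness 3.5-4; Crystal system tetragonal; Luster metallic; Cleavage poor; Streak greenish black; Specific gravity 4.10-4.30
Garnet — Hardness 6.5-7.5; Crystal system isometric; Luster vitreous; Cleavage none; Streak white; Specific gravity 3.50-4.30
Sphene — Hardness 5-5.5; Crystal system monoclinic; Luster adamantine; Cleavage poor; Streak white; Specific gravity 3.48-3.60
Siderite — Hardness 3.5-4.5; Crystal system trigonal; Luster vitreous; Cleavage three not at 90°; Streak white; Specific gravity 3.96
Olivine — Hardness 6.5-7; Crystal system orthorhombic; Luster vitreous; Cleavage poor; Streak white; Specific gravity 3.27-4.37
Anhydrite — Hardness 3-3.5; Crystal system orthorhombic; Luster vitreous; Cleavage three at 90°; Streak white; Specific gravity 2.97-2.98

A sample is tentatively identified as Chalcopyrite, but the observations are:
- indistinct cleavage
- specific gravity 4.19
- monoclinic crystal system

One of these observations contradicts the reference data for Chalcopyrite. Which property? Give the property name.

Indistinct cleavage: Chalcopyrite has cleavage poor — matches.
Specific gravity 4.19: Chalcopyrite has SG 4.10-4.30 — matches.
Monoclinic crystal system: Chalcopyrite has tetragonal system — does not match.
The crystal system is the one property that does not fit.

crystal system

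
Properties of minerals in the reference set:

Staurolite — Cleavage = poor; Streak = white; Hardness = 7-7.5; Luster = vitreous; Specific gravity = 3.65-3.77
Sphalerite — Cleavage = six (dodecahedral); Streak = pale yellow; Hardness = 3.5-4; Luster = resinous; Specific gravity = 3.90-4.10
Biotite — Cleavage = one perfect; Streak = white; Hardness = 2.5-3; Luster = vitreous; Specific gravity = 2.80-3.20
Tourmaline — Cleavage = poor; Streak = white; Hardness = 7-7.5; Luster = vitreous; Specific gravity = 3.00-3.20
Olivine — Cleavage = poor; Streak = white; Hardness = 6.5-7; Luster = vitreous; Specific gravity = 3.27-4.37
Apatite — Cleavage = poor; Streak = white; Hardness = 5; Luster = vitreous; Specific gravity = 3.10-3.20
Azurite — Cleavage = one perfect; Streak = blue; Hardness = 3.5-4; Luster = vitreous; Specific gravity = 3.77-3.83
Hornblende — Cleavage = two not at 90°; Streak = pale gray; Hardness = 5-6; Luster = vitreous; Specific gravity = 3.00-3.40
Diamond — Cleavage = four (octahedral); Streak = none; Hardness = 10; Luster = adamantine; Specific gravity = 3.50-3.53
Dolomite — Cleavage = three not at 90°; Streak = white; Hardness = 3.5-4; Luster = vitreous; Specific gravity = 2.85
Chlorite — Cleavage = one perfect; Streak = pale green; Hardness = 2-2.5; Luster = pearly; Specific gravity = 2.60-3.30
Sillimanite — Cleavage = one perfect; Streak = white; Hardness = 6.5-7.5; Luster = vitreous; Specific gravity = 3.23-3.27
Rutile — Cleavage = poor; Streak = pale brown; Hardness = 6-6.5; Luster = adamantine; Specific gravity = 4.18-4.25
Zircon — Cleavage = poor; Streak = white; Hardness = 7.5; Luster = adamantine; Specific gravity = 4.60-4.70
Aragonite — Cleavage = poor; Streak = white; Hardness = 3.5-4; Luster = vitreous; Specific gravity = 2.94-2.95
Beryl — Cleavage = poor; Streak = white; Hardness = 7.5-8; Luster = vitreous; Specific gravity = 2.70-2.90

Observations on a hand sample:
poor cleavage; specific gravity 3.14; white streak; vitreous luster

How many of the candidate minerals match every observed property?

2

Poor cleavage — leaves Staurolite, Tourmaline, Olivine, Apatite, Rutile, Zircon, Aragonite, Beryl.
Specific gravity 3.14 — only Tourmaline, Apatite remain.
White streak — consistent with all remaining minerals.
Vitreous luster — all remaining candidates fit.
The minerals that satisfy all observations are Apatite, Tourmaline.
That is 2 minerals.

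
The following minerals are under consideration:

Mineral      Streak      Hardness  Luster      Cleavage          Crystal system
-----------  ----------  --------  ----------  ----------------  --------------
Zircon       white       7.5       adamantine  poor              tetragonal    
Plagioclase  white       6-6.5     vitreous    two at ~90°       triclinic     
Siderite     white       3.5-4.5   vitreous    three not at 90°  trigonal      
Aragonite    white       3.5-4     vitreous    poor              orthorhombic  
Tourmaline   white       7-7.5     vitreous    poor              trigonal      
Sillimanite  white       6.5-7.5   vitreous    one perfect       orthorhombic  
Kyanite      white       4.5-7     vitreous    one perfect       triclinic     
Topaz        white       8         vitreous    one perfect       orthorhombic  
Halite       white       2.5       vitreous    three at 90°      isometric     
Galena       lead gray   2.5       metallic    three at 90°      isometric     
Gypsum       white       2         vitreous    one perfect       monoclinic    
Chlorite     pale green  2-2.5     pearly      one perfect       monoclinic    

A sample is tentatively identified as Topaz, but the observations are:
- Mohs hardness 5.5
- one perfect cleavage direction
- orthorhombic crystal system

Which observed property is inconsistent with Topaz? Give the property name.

hardness

Mohs hardness 5.5: Topaz has hardness 8 — outside the reference range.
One perfect cleavage direction: Topaz has cleavage one perfect — matches.
Orthorhombic crystal system: Topaz has orthorhombic system — matches.
The hardness is the one property that does not fit.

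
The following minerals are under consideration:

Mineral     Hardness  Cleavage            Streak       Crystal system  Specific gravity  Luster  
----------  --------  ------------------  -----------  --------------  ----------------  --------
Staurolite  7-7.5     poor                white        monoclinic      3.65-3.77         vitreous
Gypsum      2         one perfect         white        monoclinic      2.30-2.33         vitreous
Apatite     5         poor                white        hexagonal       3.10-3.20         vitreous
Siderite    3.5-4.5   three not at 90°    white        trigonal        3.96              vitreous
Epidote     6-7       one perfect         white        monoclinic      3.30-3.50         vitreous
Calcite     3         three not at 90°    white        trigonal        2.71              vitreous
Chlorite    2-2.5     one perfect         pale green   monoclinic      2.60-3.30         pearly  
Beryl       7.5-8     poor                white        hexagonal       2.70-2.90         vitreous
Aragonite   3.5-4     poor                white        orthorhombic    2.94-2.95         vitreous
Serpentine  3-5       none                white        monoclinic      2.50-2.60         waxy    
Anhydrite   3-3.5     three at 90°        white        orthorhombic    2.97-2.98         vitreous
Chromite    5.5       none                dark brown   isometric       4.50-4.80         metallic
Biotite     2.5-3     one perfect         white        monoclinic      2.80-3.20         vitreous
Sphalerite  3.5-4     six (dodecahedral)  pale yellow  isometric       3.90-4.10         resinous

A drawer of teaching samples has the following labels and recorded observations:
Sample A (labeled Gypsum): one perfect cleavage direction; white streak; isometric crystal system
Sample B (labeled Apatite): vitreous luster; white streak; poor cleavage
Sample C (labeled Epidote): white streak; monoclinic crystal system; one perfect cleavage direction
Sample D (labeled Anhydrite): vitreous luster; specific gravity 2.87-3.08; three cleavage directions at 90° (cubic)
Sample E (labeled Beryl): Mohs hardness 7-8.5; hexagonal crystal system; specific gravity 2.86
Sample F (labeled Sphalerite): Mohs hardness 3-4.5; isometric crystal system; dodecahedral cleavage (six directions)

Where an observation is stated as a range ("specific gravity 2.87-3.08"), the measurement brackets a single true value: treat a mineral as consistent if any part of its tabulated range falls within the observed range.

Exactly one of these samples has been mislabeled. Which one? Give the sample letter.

A

Sample A: isometric crystal system is outside the reference for Gypsum (monoclinic system) — mislabeled.
Sample B: nothing contradicts Apatite.
Sample C: nothing contradicts Epidote.
Sample D: nothing contradicts Anhydrite.
Sample E: nothing contradicts Beryl.
Sample F: nothing contradicts Sphalerite.
Only sample A is inconsistent with its label.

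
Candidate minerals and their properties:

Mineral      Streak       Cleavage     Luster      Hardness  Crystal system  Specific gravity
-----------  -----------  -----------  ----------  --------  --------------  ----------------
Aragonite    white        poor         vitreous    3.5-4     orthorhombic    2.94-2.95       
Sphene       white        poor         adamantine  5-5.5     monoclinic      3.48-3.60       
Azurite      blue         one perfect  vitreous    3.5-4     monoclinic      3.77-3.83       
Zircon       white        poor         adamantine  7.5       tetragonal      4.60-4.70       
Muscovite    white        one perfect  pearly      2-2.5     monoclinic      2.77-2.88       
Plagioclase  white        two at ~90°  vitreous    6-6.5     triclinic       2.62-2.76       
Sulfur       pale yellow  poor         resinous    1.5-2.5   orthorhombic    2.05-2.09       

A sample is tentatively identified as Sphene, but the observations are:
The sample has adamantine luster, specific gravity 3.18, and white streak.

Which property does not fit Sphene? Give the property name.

specific gravity

Adamantine luster: Sphene has adamantine luster — within range.
Specific gravity 3.18: Sphene has SG 3.48-3.60 — does not match.
White streak: Sphene has white streak — within range.
Only the specific gravity is inconsistent.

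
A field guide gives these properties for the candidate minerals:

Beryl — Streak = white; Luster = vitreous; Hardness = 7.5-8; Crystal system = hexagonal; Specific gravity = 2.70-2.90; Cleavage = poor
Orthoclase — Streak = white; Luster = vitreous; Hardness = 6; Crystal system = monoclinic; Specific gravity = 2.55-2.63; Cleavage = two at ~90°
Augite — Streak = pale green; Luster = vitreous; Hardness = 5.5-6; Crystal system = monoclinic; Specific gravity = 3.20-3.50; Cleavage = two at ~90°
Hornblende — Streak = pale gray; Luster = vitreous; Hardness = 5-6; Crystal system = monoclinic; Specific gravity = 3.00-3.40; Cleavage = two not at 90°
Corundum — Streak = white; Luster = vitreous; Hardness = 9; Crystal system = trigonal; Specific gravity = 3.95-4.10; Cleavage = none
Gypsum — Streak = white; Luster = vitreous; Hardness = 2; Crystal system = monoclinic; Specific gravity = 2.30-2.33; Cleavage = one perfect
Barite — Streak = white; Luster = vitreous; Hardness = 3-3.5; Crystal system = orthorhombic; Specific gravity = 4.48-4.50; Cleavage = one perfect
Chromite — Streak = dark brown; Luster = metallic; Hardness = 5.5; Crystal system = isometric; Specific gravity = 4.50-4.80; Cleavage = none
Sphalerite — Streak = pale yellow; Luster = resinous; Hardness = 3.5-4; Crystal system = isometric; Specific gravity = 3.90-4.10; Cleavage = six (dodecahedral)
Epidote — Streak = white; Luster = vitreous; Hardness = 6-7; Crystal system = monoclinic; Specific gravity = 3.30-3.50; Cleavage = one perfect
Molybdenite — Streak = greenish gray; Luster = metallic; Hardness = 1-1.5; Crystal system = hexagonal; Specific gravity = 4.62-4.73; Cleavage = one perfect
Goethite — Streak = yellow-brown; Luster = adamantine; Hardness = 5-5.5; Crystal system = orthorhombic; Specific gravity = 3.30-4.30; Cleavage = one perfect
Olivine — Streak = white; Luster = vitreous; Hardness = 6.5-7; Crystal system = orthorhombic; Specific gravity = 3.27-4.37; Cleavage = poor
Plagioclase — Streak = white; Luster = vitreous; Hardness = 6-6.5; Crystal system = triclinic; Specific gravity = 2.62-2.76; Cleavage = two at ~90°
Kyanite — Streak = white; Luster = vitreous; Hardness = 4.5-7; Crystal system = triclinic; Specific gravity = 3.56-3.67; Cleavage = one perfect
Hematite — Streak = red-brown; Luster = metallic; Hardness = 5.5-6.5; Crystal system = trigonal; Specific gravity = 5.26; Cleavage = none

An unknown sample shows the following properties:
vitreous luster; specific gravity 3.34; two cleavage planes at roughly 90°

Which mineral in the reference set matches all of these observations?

Vitreous luster eliminates Chromite, Sphalerite, Molybdenite, Goethite, Hematite.
Specific gravity 3.34: Augite, Hornblende, Epidote, Olivine remain.
Two cleavage planes at roughly 90°: leaves Augite.
Augite is the sole remaining match.

Augite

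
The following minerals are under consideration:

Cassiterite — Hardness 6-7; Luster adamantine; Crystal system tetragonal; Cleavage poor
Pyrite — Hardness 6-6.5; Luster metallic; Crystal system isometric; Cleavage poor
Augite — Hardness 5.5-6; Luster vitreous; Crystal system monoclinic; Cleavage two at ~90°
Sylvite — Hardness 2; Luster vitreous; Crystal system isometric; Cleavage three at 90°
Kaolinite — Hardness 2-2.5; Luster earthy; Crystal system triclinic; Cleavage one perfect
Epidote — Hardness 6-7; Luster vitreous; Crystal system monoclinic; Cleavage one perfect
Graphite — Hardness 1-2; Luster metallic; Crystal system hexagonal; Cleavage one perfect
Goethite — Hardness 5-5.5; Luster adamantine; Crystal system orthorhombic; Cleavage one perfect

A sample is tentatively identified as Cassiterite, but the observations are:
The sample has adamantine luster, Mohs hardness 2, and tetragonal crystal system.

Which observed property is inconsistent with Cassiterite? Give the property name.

hardness

Adamantine luster: Cassiterite has adamantine luster — consistent.
Mohs hardness 2: Cassiterite has hardness 6-7 — does not match.
Tetragonal crystal system: Cassiterite has tetragonal system — consistent.
Everything matches except the hardness.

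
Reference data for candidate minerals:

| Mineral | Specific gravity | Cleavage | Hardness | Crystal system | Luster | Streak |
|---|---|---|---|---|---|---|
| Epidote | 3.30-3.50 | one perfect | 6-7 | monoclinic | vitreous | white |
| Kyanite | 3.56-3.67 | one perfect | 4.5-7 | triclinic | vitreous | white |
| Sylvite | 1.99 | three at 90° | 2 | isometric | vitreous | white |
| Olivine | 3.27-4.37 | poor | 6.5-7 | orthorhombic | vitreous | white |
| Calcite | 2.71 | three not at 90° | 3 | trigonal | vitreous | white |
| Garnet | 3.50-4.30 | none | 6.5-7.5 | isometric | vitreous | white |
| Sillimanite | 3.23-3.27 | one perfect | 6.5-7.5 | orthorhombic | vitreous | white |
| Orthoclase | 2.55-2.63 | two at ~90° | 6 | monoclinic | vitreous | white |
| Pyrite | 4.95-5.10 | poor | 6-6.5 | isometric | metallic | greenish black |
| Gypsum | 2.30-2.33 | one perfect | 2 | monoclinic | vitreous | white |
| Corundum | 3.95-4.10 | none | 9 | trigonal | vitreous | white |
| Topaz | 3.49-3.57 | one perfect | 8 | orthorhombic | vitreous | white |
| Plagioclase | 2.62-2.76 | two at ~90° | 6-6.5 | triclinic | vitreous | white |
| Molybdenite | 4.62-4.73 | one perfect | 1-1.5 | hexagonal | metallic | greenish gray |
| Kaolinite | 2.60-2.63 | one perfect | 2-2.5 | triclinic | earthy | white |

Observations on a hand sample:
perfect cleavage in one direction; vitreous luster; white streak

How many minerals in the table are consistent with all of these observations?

5

Perfect cleavage in one direction — only Epidote, Kyanite, Sillimanite, Gypsum, Topaz, Molybdenite, Kaolinite remain.
Vitreous luster excludes Molybdenite, Kaolinite.
White streak — no further eliminations.
Remaining candidates: Epidote, Gypsum, Kyanite, Sillimanite, Topaz.
That is 5 minerals.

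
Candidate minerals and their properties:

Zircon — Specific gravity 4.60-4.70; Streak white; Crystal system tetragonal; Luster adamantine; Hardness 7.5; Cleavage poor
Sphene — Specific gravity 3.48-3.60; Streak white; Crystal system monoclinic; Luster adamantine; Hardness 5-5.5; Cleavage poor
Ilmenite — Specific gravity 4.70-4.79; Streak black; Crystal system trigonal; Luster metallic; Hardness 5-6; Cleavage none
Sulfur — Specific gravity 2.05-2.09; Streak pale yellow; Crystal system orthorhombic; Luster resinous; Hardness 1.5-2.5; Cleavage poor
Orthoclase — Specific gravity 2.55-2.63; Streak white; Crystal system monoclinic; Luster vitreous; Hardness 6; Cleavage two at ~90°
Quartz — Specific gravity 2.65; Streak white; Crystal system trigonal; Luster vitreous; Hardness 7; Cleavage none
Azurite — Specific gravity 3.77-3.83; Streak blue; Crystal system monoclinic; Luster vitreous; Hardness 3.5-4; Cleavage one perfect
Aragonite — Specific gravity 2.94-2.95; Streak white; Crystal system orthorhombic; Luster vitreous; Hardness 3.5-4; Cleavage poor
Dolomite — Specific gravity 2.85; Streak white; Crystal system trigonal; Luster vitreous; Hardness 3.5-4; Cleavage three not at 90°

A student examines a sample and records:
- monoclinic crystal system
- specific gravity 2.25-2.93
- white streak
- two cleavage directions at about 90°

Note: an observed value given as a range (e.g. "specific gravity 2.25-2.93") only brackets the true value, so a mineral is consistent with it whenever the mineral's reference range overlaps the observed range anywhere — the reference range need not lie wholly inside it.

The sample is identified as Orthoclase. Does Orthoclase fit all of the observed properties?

Monoclinic crystal system — fits Orthoclase (monoclinic system).
Specific gravity 2.25-2.93 — fits Orthoclase (SG 2.55-2.63).
White streak — fits Orthoclase (white streak).
Two cleavage directions at about 90° — fits Orthoclase (cleavage two at ~90°).
All observations are consistent with the tabulated values for Orthoclase.

Yes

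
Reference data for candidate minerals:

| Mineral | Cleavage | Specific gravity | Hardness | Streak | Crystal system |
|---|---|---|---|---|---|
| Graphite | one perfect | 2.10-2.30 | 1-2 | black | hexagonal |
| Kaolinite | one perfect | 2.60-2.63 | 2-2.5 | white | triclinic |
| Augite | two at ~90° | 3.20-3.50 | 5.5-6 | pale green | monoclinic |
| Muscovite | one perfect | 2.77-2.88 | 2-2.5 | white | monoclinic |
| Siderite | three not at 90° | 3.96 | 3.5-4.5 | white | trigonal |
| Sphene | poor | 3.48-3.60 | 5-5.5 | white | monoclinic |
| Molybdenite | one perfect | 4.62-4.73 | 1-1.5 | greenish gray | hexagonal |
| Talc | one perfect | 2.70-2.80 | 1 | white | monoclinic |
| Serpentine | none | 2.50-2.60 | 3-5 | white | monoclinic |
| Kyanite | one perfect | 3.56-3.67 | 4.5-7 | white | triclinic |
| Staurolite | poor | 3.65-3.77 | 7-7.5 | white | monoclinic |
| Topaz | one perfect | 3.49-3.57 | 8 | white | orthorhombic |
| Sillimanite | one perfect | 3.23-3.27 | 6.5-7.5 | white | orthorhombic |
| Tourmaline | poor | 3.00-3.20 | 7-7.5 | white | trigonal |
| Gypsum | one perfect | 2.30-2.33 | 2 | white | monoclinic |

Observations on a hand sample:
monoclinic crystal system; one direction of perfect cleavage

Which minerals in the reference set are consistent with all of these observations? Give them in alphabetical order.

Gypsum, Muscovite, Talc

Monoclinic crystal system: Augite, Muscovite, Sphene, Talc, Serpentine, Staurolite, Gypsum remain.
One direction of perfect cleavage: narrows the field to Muscovite, Talc, Gypsum.
Remaining candidates: Gypsum, Muscovite, Talc.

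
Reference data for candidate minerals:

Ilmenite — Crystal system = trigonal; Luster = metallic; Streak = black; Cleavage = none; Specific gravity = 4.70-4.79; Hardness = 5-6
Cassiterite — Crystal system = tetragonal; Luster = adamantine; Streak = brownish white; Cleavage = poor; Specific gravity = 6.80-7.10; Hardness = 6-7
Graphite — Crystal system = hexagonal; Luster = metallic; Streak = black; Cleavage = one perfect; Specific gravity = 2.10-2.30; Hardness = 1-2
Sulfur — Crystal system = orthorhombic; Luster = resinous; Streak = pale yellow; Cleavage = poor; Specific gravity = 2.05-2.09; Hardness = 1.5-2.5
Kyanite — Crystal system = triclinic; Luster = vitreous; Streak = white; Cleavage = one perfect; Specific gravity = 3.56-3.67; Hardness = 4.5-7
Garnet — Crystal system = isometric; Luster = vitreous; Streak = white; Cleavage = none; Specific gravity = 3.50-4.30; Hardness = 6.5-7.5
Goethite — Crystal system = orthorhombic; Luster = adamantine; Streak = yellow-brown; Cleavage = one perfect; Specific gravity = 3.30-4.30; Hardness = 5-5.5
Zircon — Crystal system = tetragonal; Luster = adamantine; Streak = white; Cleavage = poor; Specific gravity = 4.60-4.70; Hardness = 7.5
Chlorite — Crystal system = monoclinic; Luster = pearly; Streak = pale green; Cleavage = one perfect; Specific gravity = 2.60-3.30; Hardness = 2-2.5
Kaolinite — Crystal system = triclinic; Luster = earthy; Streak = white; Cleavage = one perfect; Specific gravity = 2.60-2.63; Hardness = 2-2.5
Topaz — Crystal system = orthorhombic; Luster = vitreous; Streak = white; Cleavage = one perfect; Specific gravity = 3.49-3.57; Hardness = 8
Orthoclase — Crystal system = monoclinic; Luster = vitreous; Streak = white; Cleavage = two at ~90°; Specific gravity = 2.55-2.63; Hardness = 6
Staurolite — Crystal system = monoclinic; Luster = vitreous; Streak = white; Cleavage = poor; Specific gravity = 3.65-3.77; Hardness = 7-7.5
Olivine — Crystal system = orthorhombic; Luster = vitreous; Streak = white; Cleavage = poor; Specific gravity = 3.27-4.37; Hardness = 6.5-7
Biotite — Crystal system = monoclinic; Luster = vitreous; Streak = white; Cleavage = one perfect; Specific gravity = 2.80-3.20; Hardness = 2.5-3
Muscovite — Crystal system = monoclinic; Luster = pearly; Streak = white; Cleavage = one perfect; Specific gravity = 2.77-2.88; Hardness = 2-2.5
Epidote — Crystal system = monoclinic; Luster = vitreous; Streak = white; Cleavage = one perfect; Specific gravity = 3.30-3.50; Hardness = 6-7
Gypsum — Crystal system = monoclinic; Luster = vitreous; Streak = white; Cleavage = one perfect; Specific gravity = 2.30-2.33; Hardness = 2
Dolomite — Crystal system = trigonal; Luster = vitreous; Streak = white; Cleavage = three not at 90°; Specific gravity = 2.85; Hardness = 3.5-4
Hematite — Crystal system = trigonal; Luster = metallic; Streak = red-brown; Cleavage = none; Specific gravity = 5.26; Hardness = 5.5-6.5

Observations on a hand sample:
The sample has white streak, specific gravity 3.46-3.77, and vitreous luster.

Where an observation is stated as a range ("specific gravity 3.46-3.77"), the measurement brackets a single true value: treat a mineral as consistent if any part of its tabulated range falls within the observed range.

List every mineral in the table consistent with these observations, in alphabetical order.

Epidote, Garnet, Kyanite, Olivine, Staurolite, Topaz

White streak: leaves Kyanite, Garnet, Zircon, Kaolinite, Topaz, Orthoclase, Staurolite, Olivine, Biotite, Muscovite, Epidote, Gypsum, Dolomite.
Specific gravity 3.46-3.77: leaves Kyanite, Garnet, Topaz, Staurolite, Olivine, Epidote.
Vitreous luster: no further eliminations.
The minerals that satisfy all observations are Epidote, Garnet, Kyanite, Olivine, Staurolite, Topaz.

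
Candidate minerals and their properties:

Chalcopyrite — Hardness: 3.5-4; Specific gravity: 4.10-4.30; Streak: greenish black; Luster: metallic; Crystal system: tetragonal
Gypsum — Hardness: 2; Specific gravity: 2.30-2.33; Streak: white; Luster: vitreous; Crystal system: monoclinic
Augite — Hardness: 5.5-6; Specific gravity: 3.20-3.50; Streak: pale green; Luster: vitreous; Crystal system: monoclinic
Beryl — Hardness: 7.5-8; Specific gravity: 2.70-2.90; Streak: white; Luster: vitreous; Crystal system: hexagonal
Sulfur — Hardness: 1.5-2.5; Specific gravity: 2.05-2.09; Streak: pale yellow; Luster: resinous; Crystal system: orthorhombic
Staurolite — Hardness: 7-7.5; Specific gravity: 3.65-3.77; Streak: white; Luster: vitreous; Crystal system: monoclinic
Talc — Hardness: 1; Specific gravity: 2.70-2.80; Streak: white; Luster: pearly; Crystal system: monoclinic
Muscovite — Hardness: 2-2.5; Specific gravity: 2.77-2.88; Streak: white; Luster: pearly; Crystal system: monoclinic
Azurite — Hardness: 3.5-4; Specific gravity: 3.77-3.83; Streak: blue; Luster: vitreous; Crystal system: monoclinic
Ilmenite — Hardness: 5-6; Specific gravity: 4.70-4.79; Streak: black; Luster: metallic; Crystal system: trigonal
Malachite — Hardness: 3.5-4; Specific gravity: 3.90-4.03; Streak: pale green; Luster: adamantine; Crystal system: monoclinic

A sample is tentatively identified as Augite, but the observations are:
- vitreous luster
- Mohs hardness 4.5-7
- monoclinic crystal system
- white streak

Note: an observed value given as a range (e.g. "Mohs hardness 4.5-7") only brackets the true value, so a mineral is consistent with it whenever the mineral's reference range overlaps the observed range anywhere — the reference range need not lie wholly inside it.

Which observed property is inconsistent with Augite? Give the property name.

Vitreous luster: Augite has vitreous luster — consistent.
Mohs hardness 4.5-7: Augite has hardness 5.5-6 — consistent.
Monoclinic crystal system: Augite has monoclinic system — consistent.
White streak: Augite has pale green streak — outside the reference range.
Only the streak is inconsistent.

streak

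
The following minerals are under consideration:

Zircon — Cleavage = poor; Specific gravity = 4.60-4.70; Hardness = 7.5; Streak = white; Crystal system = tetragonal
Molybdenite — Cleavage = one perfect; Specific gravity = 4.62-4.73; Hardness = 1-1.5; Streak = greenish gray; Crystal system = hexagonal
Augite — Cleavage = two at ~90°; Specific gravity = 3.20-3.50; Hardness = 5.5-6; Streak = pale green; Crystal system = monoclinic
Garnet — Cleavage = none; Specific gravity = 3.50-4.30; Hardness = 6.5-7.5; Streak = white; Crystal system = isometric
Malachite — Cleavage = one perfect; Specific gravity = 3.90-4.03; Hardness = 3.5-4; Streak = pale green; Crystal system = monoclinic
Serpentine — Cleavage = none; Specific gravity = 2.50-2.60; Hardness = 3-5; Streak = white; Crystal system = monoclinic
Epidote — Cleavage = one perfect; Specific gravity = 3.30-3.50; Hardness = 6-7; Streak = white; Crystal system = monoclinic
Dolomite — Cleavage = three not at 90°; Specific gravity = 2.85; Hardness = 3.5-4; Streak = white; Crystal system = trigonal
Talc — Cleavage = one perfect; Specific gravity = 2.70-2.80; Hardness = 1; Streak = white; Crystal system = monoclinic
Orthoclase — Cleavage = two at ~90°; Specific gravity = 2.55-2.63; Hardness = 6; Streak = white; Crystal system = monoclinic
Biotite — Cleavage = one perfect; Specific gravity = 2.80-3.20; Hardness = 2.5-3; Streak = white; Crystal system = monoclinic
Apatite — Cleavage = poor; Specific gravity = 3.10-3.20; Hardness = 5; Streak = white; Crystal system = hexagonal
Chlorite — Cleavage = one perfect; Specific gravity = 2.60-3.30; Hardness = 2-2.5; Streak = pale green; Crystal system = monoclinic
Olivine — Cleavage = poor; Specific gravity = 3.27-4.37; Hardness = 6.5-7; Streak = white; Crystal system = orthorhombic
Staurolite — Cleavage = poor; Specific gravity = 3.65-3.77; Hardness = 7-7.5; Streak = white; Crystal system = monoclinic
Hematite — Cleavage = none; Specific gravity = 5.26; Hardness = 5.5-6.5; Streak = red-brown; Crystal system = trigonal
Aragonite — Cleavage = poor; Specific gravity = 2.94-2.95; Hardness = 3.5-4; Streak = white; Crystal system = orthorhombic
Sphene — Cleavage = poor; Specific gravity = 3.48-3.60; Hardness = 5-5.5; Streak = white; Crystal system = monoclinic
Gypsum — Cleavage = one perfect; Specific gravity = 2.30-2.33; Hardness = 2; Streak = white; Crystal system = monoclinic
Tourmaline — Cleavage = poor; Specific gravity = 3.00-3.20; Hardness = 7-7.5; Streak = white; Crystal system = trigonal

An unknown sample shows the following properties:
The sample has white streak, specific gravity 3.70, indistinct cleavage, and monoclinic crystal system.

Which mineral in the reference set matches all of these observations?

Staurolite

White streak is inconsistent with Molybdenite, Augite, Malachite, Chlorite, Hematite.
Specific gravity 3.70: Garnet, Olivine, Staurolite remain.
Indistinct cleavage rules out Garnet.
Monoclinic crystal system eliminates Olivine.
Only Staurolite satisfies all observations.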